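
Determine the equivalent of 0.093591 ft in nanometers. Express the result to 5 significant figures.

1 foot = 3.04800 × 10^8 nm.
0.093591 × 3.04800 × 10^8 ≈ 2.8527 × 10^7 nm.

2.8527 × 10^7 nanometers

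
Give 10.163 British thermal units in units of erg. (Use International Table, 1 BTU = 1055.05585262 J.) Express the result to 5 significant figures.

1 British thermal unit = 1.05506 × 10^10 erg.
Then 10.163 × 1.05506 × 10^10 ≈ 1.0723 × 10^11 erg.

1.0723 × 10^11 ergs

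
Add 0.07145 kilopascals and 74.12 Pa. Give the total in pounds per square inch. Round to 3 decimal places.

0.021 psi

0.07145 kPa = 0.0103629 psi and 74.12 Pa = 0.0107502 psi.
0.0103629 + 0.0107502 ≈ 0.021 psi.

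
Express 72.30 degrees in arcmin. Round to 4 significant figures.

4338 arcminutes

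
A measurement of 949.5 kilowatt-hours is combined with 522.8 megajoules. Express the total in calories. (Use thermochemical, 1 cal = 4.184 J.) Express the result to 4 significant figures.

949.5 kWh = 8.16969e+8 cal and 522.8 MJ = 1.24952e+8 cal.
8.16969e+8 + 1.24952e+8 ≈ 9.419e+8 cal.

9.419e+8 calories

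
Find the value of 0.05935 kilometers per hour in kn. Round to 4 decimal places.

1 km/h = 0.539957 knots.
Then 0.05935 × 0.539957 ≈ 0.0320 kn.

0.0320 knots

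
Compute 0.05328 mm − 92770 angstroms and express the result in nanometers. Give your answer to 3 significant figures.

44000 nm

0.05328 mm = 53280.0 nm and 92770 Å = 9277.00 nm.
53280.0 − 9277.00 ≈ 44000 nm.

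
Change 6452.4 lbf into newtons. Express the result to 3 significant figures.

1 lbf = 4.44822 newtons.
Thus 6452.4 × 4.44822 ≈ 28700 N.

28700 newtons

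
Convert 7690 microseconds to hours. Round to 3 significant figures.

2.14e-6 hours

1 microsecond = 2.77778e-10 hours.
So 7690 × 2.77778e-10 ≈ 2.14e-6 h.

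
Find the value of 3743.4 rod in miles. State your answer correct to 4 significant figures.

11.70 mi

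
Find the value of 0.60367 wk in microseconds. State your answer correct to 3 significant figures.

1 wk = 6.04800e+11 microseconds.
Then 0.60367 × 6.04800e+11 ≈ 3.65e+11 μs.

3.65e+11 μs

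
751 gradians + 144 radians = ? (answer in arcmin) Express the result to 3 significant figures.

536000 arcmin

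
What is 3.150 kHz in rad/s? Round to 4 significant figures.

19790 radians per second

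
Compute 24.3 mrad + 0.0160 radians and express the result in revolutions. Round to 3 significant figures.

0.00641 revolutions

24.3 mrad = 0.00386747 rev and 0.0160 rad = 0.00254648 rev.
0.00386747 + 0.00254648 ≈ 0.00641 rev.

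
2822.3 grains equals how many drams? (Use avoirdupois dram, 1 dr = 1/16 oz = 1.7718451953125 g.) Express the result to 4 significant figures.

103.2 drams

1 grain = 0.0365714 drams.
2822.3 × 0.0365714 ≈ 103.2 dr.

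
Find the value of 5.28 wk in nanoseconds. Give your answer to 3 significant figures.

3.19e+15 nanoseconds

1 wk = 6.04800e+14 ns.
So 5.28 × 6.04800e+14 ≈ 3.19e+15 ns.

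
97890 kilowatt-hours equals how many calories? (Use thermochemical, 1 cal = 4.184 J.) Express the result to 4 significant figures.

8.423e+10 cal

1 kilowatt-hour = 860421 cal.
So 97890 × 860421 ≈ 8.423e+10 cal.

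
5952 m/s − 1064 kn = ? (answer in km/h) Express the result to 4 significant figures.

5952 m/s = 21427.2 km/h and 1064 kn = 1970.53 km/h.
21427.2 − 1970.53 ≈ 19460 km/h.

19460 km/h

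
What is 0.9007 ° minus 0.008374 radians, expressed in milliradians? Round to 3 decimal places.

7.346 mrad

0.9007 ° = 15.7202 mrad and 0.008374 rad = 8.37400 mrad.
15.7202 − 8.37400 ≈ 7.346 mrad.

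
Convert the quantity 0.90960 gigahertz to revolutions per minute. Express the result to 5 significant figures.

5.4576e+10 revolutions per minute

1 gigahertz = 6.00000e+10 revolutions per minute.
So 0.90960 × 6.00000e+10 ≈ 5.4576e+10 rpm.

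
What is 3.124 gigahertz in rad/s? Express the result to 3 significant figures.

1.96e+10 rad/s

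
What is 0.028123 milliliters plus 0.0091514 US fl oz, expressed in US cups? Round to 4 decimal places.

0.028123 mL = 0.0001188690 US cup and 0.0091514 US fl oz = 0.001143925 US cup.
0.0001188690 + 0.001143925 ≈ 0.0013 US cup.

0.0013 US cup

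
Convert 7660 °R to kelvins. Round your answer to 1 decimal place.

4255.6 kelvins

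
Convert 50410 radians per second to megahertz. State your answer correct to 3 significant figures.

1 rad/s = 1.59155e-7 MHz.
Then 50410 × 1.59155e-7 ≈ 0.00802 MHz.

0.00802 megahertz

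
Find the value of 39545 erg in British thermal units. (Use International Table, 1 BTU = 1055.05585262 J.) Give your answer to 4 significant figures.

1 erg = 9.47817 × 10^-11 BTU.
So 39545 × 9.47817 × 10^-11 ≈ 3.748 × 10^-6 BTU.

3.748 × 10^-6 BTU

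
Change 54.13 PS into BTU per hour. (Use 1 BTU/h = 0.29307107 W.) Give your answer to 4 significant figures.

135800 BTU per hour

1 metric horsepower = 2509.63 BTU per hour.
54.13 × 2509.63 ≈ 135800 BTU/h.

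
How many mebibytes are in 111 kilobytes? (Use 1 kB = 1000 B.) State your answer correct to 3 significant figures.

1 kilobyte = 0.000953674 MiB.
Thus 111 × 0.000953674 ≈ 0.106 MiB.

0.106 mebibytes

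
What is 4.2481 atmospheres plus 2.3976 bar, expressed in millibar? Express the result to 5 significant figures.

4.2481 atm = 4304.39 mbar and 2.3976 bar = 2397.60 mbar.
4304.39 + 2397.60 ≈ 6702.0 mbar.

6702.0 mbar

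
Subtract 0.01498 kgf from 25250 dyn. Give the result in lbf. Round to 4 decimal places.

0.0237 lbf

25250 dyn = 0.0567643 lbf and 0.01498 kgf = 0.0330252 lbf.
0.0567643 − 0.0330252 ≈ 0.0237 lbf.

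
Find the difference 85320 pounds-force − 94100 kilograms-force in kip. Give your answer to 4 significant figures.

85320 lbf = 85.3200 kip and 94100 kgf = 207.455 kip.
85.3200 − 207.455 ≈ -122.1 kip.

-122.1 kips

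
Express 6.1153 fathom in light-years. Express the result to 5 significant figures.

1.1821e-15 ly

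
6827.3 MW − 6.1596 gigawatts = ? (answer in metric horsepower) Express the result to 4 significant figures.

6827.3 MW = 9.28254 × 10^6 PS and 6.1596 GW = 8.37473 × 10^6 PS.
9.28254 × 10^6 − 8.37473 × 10^6 ≈ 907800 PS.

907800 PS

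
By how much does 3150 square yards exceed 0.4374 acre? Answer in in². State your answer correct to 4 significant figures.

3150 yd² = 4.08240e+6 in² and 0.4374 acre = 2.74365e+6 in².
4.08240e+6 − 2.74365e+6 ≈ 1.339e+6 in².

1.339e+6 square inches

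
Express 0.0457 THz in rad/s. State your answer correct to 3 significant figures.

1 THz = 6.28319e+12 rad/s.
So 0.0457 × 6.28319e+12 ≈ 2.87e+11 rad/s.

2.87e+11 rad/s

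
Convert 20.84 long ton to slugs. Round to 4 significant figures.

1451 slugs

1 long ton = 69.6213 slug.
20.84 × 69.6213 ≈ 1451 slug.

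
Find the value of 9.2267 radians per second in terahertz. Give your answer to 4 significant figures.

1 rad/s = 1.59155e-13 THz.
Thus 9.2267 × 1.59155e-13 ≈ 1.468e-12 THz.

1.468e-12 THz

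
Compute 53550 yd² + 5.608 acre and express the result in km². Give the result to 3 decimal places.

0.067 km²

53550 yd² = 0.0447746 km² and 5.608 acre = 0.0226948 km².
0.0447746 + 0.0226948 ≈ 0.067 km².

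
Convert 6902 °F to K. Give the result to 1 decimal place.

K = (°F + 459.67) × 5/9.
Applying the formula gives 4089.8 K.

4089.8 K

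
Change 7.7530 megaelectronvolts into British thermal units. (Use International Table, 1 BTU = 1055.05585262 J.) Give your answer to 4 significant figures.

1.177 × 10^-15 BTU

1 megaelectronvolt = 1.51857 × 10^-16 BTU.
7.7530 × 1.51857 × 10^-16 ≈ 1.177 × 10^-15 BTU.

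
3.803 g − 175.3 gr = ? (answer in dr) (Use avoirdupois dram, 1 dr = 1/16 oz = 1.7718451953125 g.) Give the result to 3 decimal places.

-4.265 dr

3.803 g = 2.14635 dr and 175.3 gr = 6.41097 dr.
2.14635 − 6.41097 ≈ -4.265 dr.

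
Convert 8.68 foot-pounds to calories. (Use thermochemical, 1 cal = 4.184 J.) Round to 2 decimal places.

2.81 cal

1 ft·lbf = 0.324048 calories.
8.68 × 0.324048 ≈ 2.81 cal.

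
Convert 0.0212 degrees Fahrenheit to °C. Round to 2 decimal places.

-17.77 °C

°F = °C × 9/5 + 32.
Applying the formula gives -17.77 °C.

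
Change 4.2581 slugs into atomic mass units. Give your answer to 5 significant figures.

3.7423e+28 atomic mass units

1 slug = 8.78865e+27 u.
Thus 4.2581 × 8.78865e+27 ≈ 3.7423e+28 u.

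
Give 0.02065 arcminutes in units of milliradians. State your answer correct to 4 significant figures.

0.006007 mrad

1 arcmin = 0.290888 mrad.
Then 0.02065 × 0.290888 ≈ 0.006007 mrad.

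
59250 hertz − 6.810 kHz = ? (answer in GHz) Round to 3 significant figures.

59250 Hz = 5.92500e-5 GHz and 6.810 kHz = 6.81000e-6 GHz.
5.92500e-5 − 6.81000e-6 ≈ 5.24e-5 GHz.

5.24e-5 GHz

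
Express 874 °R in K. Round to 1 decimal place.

°R = K × 9/5.
Applying the formula gives 485.6 K.

485.6 kelvins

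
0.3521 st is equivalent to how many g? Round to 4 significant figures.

2236 grams

1 stone = 6350.29 g.
0.3521 × 6350.29 ≈ 2236 g.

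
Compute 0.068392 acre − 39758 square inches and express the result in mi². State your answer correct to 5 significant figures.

9.6959e-5 mi²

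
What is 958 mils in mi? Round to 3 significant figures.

1.51 × 10^-5 miles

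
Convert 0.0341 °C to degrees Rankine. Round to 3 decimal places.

491.731 °R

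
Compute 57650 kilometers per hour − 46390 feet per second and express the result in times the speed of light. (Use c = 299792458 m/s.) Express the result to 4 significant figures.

57650 km/h = 5.34166e-5 c and 46390 ft/s = 4.71649e-5 c.
5.34166e-5 − 4.71649e-5 ≈ 6.252e-6 c.

6.252e-6 times the speed of light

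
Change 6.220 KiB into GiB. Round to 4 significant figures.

5.932 × 10^-6 gibibytes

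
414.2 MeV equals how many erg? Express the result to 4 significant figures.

0.0006636 ergs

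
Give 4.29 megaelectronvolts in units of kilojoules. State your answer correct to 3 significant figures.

1 MeV = 1.60218 × 10^-16 kilojoules.
4.29 × 1.60218 × 10^-16 ≈ 6.87 × 10^-16 kJ.

6.87 × 10^-16 kilojoules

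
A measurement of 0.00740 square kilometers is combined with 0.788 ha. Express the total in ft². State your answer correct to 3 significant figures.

0.00740 km² = 79652.9 ft² and 0.788 ha = 84819.6 ft².
79652.9 + 84819.6 ≈ 164000 ft².

164000 square feet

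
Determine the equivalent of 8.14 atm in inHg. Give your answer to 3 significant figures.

244 inHg

1 atmosphere = 29.9213 inHg.
8.14 × 29.9213 ≈ 244 inHg.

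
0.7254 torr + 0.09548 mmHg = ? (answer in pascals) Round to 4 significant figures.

109.4 Pa

0.7254 torr = 96.7120 Pa and 0.09548 mmHg = 12.7296 Pa.
96.7120 + 12.7296 ≈ 109.4 Pa.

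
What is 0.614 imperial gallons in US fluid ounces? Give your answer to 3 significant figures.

1 imp gal = 153.722 US fluid ounces.
0.614 × 153.722 ≈ 94.4 US fl oz.

94.4 US fl oz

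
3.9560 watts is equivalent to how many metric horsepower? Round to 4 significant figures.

0.005379 PS

1 W = 0.00135962 metric horsepower.
Thus 3.9560 × 0.00135962 ≈ 0.005379 PS.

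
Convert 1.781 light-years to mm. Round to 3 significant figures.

1.68e+19 mm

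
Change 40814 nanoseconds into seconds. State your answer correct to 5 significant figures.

4.0814e-5 seconds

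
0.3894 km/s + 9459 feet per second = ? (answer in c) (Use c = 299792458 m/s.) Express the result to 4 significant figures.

1.092e-5 c

0.3894 km/s = 1.29890e-6 c and 9459 ft/s = 9.61700e-6 c.
1.29890e-6 + 9.61700e-6 ≈ 1.092e-5 c.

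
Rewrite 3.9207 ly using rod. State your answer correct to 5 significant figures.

7.3755e+15 rods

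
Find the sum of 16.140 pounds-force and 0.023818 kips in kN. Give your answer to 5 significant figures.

0.17774 kN

16.140 lbf = 0.0717943 kN and 0.023818 kip = 0.105948 kN.
0.0717943 + 0.105948 ≈ 0.17774 kN.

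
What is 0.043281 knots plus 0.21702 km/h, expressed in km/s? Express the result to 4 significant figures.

8.255 × 10^-5 km/s

0.043281 kn = 2.22657 × 10^-5 km/s and 0.21702 km/h = 6.02833 × 10^-5 km/s.
2.22657 × 10^-5 + 6.02833 × 10^-5 ≈ 8.255 × 10^-5 km/s.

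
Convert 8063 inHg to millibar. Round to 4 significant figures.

1 inHg = 33.8639 millibar.
Then 8063 × 33.8639 ≈ 273000 mbar.

273000 mbar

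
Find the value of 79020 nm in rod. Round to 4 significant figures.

1 nanometer = 1.98839e-10 rods.
79020 × 1.98839e-10 ≈ 1.571e-5 rod.

1.571e-5 rod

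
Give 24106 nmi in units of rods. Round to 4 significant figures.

1 nautical mile = 368.249 rod.
Thus 24106 × 368.249 ≈ 8.877 × 10^6 rod.

8.877 × 10^6 rod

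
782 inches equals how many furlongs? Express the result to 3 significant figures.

1 in = 0.000126263 furlongs.
782 × 0.000126263 ≈ 0.0987 furlong.

0.0987 furlongs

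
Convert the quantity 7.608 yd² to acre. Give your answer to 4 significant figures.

0.001572 acre

1 square yard = 0.000206612 acres.
So 7.608 × 0.000206612 ≈ 0.001572 acre.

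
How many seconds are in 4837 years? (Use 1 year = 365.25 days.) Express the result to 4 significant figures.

1 yr = 3.15576e+7 s.
Thus 4837 × 3.15576e+7 ≈ 1.526e+11 s.

1.526e+11 seconds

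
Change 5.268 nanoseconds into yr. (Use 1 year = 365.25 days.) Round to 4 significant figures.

1 ns = 3.16881 × 10^-17 years.
5.268 × 3.16881 × 10^-17 ≈ 1.669 × 10^-16 yr.

1.669 × 10^-16 years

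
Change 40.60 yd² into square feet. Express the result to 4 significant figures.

1 square yard = 9.00000 ft².
40.60 × 9.00000 ≈ 365.4 ft².

365.4 square feet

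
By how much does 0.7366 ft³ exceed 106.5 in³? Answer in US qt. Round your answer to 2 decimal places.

20.20 US quarts

0.7366 ft³ = 22.0406 US qt and 106.5 in³ = 1.84416 US qt.
22.0406 − 1.84416 ≈ 20.20 US qt.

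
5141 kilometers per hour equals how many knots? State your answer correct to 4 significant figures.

1 km/h = 0.539957 knots.
5141 × 0.539957 ≈ 2776 kn.

2776 knots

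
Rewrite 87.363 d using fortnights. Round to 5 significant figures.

1 d = 0.0714286 fortnights.
Thus 87.363 × 0.0714286 ≈ 6.2402 fortnight.

6.2402 fortnights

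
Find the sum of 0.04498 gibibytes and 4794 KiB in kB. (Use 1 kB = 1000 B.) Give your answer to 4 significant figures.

53210 kB

0.04498 GiB = 48296.9 kB and 4794 KiB = 4909.06 kB.
48296.9 + 4909.06 ≈ 53210 kB.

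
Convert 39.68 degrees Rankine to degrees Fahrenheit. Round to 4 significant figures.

°R = °F + 459.67.
Applying the formula gives -420.0 °F.

-420.0 degrees Fahrenheit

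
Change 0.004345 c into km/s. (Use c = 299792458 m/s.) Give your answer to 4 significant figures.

1 c = 299792 km/s.
0.004345 × 299792 ≈ 1303 km/s.

1303 kilometers per second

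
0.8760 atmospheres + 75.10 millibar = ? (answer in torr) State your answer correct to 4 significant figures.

0.8760 atm = 665.760 torr and 75.10 mbar = 56.3296 torr.
665.760 + 56.3296 ≈ 722.1 torr.

722.1 torr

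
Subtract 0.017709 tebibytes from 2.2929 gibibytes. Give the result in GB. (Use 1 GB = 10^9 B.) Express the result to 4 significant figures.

-17.01 GB

2.2929 GiB = 2.46198 GB and 0.017709 TiB = 19.4713 GB.
2.46198 − 19.4713 ≈ -17.01 GB.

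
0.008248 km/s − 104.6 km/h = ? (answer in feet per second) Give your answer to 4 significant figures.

-68.27 feet per second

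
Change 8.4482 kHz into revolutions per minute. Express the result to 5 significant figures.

1 kilohertz = 60000.0 revolutions per minute.
8.4482 × 60000.0 ≈ 506890 rpm.

506890 revolutions per minute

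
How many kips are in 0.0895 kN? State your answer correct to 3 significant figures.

1 kN = 0.224809 kips.
So 0.0895 × 0.224809 ≈ 0.0201 kip.

0.0201 kip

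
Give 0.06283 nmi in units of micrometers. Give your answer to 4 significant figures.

1 nautical mile = 1.85200e+9 μm.
So 0.06283 × 1.85200e+9 ≈ 1.164e+8 μm.

1.164e+8 micrometers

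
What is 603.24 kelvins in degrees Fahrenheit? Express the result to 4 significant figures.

K = (°F + 459.67) × 5/9.
Applying the formula gives 626.2 °F.

626.2 degrees Fahrenheit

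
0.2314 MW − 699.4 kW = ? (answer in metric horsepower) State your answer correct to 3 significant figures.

-636 PS

0.2314 MW = 314.616 PS and 699.4 kW = 950.919 PS.
314.616 − 950.919 ≈ -636 PS.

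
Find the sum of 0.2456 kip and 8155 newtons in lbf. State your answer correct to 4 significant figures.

2079 lbf

0.2456 kip = 245.600 lbf and 8155 N = 1833.32 lbf.
245.600 + 1833.32 ≈ 2079 lbf.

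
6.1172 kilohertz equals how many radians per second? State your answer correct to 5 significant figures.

1 kHz = 6283.19 rad/s.
Then 6.1172 × 6283.19 ≈ 38436 rad/s.

38436 radians per second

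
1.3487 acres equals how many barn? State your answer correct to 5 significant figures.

5.4580 × 10^31 barn

1 acre = 4.04686 × 10^31 barns.
Thus 1.3487 × 4.04686 × 10^31 ≈ 5.4580 × 10^31 barn.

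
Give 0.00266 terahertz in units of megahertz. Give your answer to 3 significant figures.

2660 MHz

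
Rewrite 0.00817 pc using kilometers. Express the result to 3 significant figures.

2.52 × 10^11 km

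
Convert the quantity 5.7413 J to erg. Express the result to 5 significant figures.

1 joule = 1.00000e+7 ergs.
5.7413 × 1.00000e+7 ≈ 5.7413e+7 erg.

5.7413e+7 erg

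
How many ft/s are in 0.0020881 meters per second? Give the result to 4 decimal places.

0.0069 ft/s

1 m/s = 3.28084 ft/s.
0.0020881 × 3.28084 ≈ 0.0069 ft/s.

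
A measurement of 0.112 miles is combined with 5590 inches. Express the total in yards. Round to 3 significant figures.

352 yd

0.112 mi = 197.120 yd and 5590 in = 155.278 yd.
197.120 + 155.278 ≈ 352 yd.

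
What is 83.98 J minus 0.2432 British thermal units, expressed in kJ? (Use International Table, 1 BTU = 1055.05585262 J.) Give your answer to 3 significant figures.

-0.173 kilojoules

83.98 J = 0.0839800 kJ and 0.2432 BTU = 0.256590 kJ.
0.0839800 − 0.256590 ≈ -0.173 kJ.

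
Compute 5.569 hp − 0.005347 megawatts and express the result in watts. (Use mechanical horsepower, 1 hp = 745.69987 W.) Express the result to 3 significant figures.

5.569 hp = 4152.80 W and 0.005347 MW = 5347.00 W.
4152.80 − 5347.00 ≈ -1190 W.

-1190 watts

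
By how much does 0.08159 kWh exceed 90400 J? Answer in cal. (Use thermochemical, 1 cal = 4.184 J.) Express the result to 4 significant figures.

48600 cal

0.08159 kWh = 70201.7 cal and 90400 J = 21606.1 cal.
70201.7 − 21606.1 ≈ 48600 cal.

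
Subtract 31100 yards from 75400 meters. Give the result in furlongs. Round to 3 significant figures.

75400 m = 374.811 furlong and 31100 yd = 141.364 furlong.
374.811 − 141.364 ≈ 233 furlong.

233 furlongs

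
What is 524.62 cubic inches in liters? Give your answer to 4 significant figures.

8.597 L

1 cubic inch = 0.0163871 L.
Thus 524.62 × 0.0163871 ≈ 8.597 L.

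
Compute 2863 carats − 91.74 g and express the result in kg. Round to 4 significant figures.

2863 ct = 0.572600 kg and 91.74 g = 0.0917400 kg.
0.572600 − 0.0917400 ≈ 0.4809 kg.

0.4809 kilograms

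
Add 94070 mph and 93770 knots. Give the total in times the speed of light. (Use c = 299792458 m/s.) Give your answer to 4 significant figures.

94070 mph = 0.000140274 c and 93770 kn = 0.000160910 c.
0.000140274 + 0.000160910 ≈ 0.0003012 c.

0.0003012 c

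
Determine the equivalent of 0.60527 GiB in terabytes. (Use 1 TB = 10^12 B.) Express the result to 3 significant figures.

1 gibibyte = 0.00107374 TB.
So 0.60527 × 0.00107374 ≈ 0.000650 TB.

0.000650 TB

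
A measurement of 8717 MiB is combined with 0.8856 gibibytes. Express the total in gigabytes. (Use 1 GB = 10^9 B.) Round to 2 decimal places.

10.09 GB

8717 MiB = 9.14044 GB and 0.8856 GiB = 0.950906 GB.
9.14044 + 0.950906 ≈ 10.09 GB.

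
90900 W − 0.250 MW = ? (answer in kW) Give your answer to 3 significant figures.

90900 W = 90.9000 kW and 0.250 MW = 250.000 kW.
90.9000 − 250.000 ≈ -159 kW.

-159 kilowatts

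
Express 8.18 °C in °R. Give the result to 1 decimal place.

°R = (°C + 273.15) × 9/5.
Applying the formula gives 506.4 °R.

506.4 °R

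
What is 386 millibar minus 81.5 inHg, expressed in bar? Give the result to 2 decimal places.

-2.37 bar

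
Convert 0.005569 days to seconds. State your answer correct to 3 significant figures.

481 s

1 d = 86400.0 seconds.
Thus 0.005569 × 86400.0 ≈ 481 s.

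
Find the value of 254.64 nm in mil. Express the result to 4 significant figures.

1 nanometer = 3.93701e-5 mils.
Then 254.64 × 3.93701e-5 ≈ 0.01003 mil.

0.01003 mils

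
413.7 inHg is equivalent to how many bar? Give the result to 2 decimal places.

14.01 bar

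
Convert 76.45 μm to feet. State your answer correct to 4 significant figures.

0.0002508 ft

1 micrometer = 3.28084 × 10^-6 feet.
Then 76.45 × 3.28084 × 10^-6 ≈ 0.0002508 ft.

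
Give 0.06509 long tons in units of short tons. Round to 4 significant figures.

0.07290 short ton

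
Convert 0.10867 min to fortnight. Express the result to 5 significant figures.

1 minute = 4.96032e-5 fortnight.
So 0.10867 × 4.96032e-5 ≈ 5.3904e-6 fortnight.

5.3904e-6 fortnight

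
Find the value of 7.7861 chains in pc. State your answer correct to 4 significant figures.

5.076 × 10^-15 pc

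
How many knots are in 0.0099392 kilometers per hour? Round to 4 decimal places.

1 kilometer per hour = 0.539957 kn.
0.0099392 × 0.539957 ≈ 0.0054 kn.

0.0054 knots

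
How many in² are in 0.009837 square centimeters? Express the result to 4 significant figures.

0.001525 in²

1 cm² = 0.155000 in².
0.009837 × 0.155000 ≈ 0.001525 in².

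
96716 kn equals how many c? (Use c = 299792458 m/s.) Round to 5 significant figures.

0.00016596 times the speed of light

1 knot = 1.71600e-9 times the speed of light.
Then 96716 × 1.71600e-9 ≈ 0.00016596 c.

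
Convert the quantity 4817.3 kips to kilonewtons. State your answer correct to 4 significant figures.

21430 kilonewtons

1 kip = 4.44822 kN.
Thus 4817.3 × 4.44822 ≈ 21430 kN.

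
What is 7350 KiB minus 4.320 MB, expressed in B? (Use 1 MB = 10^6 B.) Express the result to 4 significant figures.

3.206 × 10^6 B

7350 KiB = 7.52640 × 10^6 B and 4.320 MB = 4.32000 × 10^6 B.
7.52640 × 10^6 − 4.32000 × 10^6 ≈ 3.206 × 10^6 B.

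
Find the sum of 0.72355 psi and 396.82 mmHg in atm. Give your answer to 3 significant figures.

0.571 atm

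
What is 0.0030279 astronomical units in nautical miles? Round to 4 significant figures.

1 astronomical unit = 8.07764e+7 nautical miles.
0.0030279 × 8.07764e+7 ≈ 244600 nmi.

244600 nautical miles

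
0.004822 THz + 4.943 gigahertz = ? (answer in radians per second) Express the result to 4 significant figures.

0.004822 THz = 3.02975 × 10^10 rad/s and 4.943 GHz = 3.10578 × 10^10 rad/s.
3.02975 × 10^10 + 3.10578 × 10^10 ≈ 6.136 × 10^10 rad/s.

6.136 × 10^10 rad/s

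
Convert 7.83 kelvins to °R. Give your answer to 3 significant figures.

°R = K × 9/5.
Applying the formula gives 14.1 °R.

14.1 °R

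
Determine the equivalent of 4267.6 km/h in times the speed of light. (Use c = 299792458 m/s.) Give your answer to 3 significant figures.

3.95e-6 c

1 km/h = 9.26567e-10 c.
So 4267.6 × 9.26567e-10 ≈ 3.95e-6 c.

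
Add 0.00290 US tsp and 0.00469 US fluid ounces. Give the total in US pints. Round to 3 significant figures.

0.000323 US pt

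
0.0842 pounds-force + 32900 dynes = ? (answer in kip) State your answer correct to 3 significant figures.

0.0842 lbf = 8.42000e-5 kip and 32900 dyn = 7.39621e-5 kip.
8.42000e-5 + 7.39621e-5 ≈ 0.000158 kip.

0.000158 kip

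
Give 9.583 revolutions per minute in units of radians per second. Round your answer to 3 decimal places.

1.004 radians per second

1 rpm = 0.104720 rad/s.
Thus 9.583 × 0.104720 ≈ 1.004 rad/s.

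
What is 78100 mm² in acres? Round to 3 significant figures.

1.93e-5 acres

1 mm² = 2.47105e-10 acre.
Then 78100 × 2.47105e-10 ≈ 1.93e-5 acre.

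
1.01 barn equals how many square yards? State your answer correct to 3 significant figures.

1.21e-28 yd²

1 barn = 1.19599e-28 square yards.
So 1.01 × 1.19599e-28 ≈ 1.21e-28 yd².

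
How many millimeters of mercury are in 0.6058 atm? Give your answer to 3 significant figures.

1 atm = 760.000 mmHg.
Thus 0.6058 × 760.000 ≈ 460 mmHg.

460 mmHg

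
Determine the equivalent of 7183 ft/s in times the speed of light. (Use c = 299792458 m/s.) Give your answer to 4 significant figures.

1 ft/s = 1.01670 × 10^-9 times the speed of light.
Then 7183 × 1.01670 × 10^-9 ≈ 7.303 × 10^-6 c.

7.303 × 10^-6 c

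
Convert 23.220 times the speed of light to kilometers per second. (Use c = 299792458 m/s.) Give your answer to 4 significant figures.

6.961e+6 kilometers per second

1 speed of light = 299792 kilometers per second.
So 23.220 × 299792 ≈ 6.961e+6 km/s.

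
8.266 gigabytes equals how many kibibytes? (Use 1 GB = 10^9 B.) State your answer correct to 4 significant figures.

1 GB = 976562.5 kibibytes.
Thus 8.266 × 976562.5 ≈ 8.072 × 10^6 KiB.

8.072 × 10^6 kibibytes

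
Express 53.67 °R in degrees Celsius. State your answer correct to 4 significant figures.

°R = (°C + 273.15) × 9/5.
Applying the formula gives -243.3 °C.

-243.3 °C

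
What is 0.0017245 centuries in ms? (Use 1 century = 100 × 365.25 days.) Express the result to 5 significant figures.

1 century = 3.15576e+12 milliseconds.
So 0.0017245 × 3.15576e+12 ≈ 5.4421e+9 ms.

5.4421e+9 milliseconds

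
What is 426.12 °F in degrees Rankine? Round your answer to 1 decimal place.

885.8 degrees Rankine

°R = °F + 459.67.
Applying the formula gives 885.8 °R.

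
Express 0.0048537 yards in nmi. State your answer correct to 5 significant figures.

2.3964 × 10^-6 nautical miles

1 yard = 0.0004937365 nautical miles.
So 0.0048537 × 0.0004937365 ≈ 2.3964 × 10^-6 nmi.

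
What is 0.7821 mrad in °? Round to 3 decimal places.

0.045 °

1 milliradian = 0.0572958 °.
Then 0.7821 × 0.0572958 ≈ 0.045 °.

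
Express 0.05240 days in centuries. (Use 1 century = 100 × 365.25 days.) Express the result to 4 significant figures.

1 d = 2.73785e-5 century.
Then 0.05240 × 2.73785e-5 ≈ 1.435e-6 century.

1.435e-6 centuries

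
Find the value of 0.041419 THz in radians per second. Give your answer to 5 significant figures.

2.6024 × 10^11 rad/s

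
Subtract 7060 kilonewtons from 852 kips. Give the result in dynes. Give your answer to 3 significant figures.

852 kip = 3.78988 × 10^11 dyn and 7060 kN = 7.06000 × 10^11 dyn.
3.78988 × 10^11 − 7.06000 × 10^11 ≈ -3.27 × 10^11 dyn.

-3.27 × 10^11 dyn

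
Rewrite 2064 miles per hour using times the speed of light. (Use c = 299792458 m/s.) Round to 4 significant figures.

3.078e-6 c

1 mph = 1.49116e-9 times the speed of light.
So 2064 × 1.49116e-9 ≈ 3.078e-6 c.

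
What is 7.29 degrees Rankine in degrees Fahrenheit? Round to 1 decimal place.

-452.4 °F

°R = °F + 459.67.
Applying the formula gives -452.4 °F.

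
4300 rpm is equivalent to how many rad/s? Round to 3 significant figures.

1 rpm = 0.104720 radians per second.
4300 × 0.104720 ≈ 450 rad/s.

450 radians per second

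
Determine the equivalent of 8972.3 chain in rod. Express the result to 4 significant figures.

35890 rod

1 chain = 4.00000 rods.
8972.3 × 4.00000 ≈ 35890 rod.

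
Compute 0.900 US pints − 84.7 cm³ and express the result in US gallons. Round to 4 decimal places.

0.900 US pt = 0.112500 US gal and 84.7 cm³ = 0.0223754 US gal.
0.112500 − 0.0223754 ≈ 0.0901 US gal.

0.0901 US gal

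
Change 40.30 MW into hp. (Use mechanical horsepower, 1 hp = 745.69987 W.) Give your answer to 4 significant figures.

1 megawatt = 1341.02 hp.
Thus 40.30 × 1341.02 ≈ 54040 hp.

54040 hp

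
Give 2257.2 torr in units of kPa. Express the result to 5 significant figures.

1 torr = 0.1333224 kPa.
Thus 2257.2 × 0.1333224 ≈ 300.94 kPa.

300.94 kilopascals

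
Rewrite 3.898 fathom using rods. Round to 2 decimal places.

1.42 rods

1 fathom = 0.363636 rod.
Then 3.898 × 0.363636 ≈ 1.42 rod.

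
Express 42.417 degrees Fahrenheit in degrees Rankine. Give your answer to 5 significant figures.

°R = °F + 459.67.
Applying the formula gives 502.09 °R.

502.09 °R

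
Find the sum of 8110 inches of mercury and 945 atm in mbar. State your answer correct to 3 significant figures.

8110 inHg = 274636 mbar and 945 atm = 957521 mbar.
274636 + 957521 ≈ 1.23 × 10^6 mbar.

1.23 × 10^6 mbar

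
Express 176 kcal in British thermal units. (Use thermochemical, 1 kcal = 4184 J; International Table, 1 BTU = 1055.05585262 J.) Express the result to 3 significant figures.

698 British thermal units

1 kilocalorie = 3.96567 British thermal units.
Thus 176 × 3.96567 ≈ 698 BTU.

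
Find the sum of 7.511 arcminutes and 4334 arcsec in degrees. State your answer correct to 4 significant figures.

1.329 degrees

7.511 arcmin = 0.125183 ° and 4334 arcsec = 1.20389 °.
0.125183 + 1.20389 ≈ 1.329 °.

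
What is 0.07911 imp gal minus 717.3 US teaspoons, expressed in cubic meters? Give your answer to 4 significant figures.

-0.003176 cubic meters

0.07911 imp gal = 0.000359641 m³ and 717.3 US tsp = 0.00353552 m³.
0.000359641 − 0.00353552 ≈ -0.003176 m³.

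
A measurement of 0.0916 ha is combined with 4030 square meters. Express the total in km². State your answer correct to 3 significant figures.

0.00495 km²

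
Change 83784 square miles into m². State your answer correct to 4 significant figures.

2.170 × 10^11 m²

1 mi² = 2.58999 × 10^6 m².
So 83784 × 2.58999 × 10^6 ≈ 2.170 × 10^11 m².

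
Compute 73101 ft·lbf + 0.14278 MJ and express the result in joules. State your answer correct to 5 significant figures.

241890 joules

73101 ft·lbf = 99111.6 J and 0.14278 MJ = 142780 J.
99111.6 + 142780 ≈ 241890 J.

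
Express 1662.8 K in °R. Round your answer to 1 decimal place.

2993.0 °R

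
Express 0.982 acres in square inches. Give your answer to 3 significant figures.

1 acre = 6.27264 × 10^6 square inches.
Then 0.982 × 6.27264 × 10^6 ≈ 6.16 × 10^6 in².

6.16 × 10^6 in²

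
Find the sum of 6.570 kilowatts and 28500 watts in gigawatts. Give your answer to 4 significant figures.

3.507e-5 gigawatts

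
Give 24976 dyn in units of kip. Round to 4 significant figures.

5.615e-5 kips

1 dyne = 2.24809e-9 kips.
So 24976 × 2.24809e-9 ≈ 5.615e-5 kip.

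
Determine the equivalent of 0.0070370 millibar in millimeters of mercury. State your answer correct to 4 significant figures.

1 millibar = 0.750062 millimeters of mercury.
So 0.0070370 × 0.750062 ≈ 0.005278 mmHg.

0.005278 mmHg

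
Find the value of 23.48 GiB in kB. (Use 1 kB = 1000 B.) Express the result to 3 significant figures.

2.52e+7 kilobytes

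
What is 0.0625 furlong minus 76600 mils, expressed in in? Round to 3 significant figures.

418 inches

0.0625 furlong = 495.000 in and 76600 mil = 76.6000 in.
495.000 − 76.6000 ≈ 418 in.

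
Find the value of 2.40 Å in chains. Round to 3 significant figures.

1 Å = 4.97097 × 10^-12 chains.
Thus 2.40 × 4.97097 × 10^-12 ≈ 1.19 × 10^-11 chain.

1.19 × 10^-11 chains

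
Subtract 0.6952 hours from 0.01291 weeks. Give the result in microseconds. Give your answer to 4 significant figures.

5.305e+9 μs

0.01291 wk = 7.80797e+9 μs and 0.6952 h = 2.50272e+9 μs.
7.80797e+9 − 2.50272e+9 ≈ 5.305e+9 μs.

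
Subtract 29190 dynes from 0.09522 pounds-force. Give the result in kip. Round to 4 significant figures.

2.960 × 10^-5 kip

0.09522 lbf = 9.52200 × 10^-5 kip and 29190 dyn = 6.56217 × 10^-5 kip.
9.52200 × 10^-5 − 6.56217 × 10^-5 ≈ 2.960 × 10^-5 kip.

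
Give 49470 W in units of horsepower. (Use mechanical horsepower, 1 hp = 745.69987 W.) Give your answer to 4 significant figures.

1 watt = 0.00134102 hp.
So 49470 × 0.00134102 ≈ 66.34 hp.

66.34 horsepower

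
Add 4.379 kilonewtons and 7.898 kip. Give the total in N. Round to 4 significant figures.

4.379 kN = 4379.00 N and 7.898 kip = 35132.1 N.
4379.00 + 35132.1 ≈ 39510 N.

39510 N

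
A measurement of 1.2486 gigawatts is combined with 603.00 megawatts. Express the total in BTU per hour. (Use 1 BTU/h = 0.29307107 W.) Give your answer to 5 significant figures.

6.3179 × 10^9 BTU per hour

1.2486 GW = 4.26040 × 10^9 BTU/h and 603.00 MW = 2.05752 × 10^9 BTU/h.
4.26040 × 10^9 + 2.05752 × 10^9 ≈ 6.3179 × 10^9 BTU/h.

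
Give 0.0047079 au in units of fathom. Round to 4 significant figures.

3.851e+8 fathoms

1 au = 8.18011e+10 fathom.
0.0047079 × 8.18011e+10 ≈ 3.851e+8 fathom.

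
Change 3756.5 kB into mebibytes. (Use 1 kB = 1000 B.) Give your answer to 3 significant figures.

3.58 mebibytes

1 kB = 0.000953674 mebibytes.
Then 3756.5 × 0.000953674 ≈ 3.58 MiB.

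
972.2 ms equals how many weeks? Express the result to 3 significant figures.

1.61 × 10^-6 wk

1 millisecond = 1.65344 × 10^-9 weeks.
Thus 972.2 × 1.65344 × 10^-9 ≈ 1.61 × 10^-6 wk.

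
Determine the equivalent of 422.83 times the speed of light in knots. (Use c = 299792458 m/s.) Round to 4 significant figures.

1 c = 5.82750 × 10^8 kn.
422.83 × 5.82750 × 10^8 ≈ 2.464 × 10^11 kn.

2.464 × 10^11 knots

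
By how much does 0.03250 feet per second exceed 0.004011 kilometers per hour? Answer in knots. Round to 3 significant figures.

0.03250 ft/s = 0.0192557 kn and 0.004011 km/h = 0.00216577 kn.
0.0192557 − 0.00216577 ≈ 0.0171 kn.

0.0171 kn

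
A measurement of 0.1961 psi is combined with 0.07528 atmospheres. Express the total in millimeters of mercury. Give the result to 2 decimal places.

67.35 millimeters of mercury

0.1961 psi = 10.1413 mmHg and 0.07528 atm = 57.2128 mmHg.
10.1413 + 57.2128 ≈ 67.35 mmHg.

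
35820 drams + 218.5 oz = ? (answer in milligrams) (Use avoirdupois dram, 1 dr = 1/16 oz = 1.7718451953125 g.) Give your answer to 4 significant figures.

6.966e+7 mg

35820 dr = 6.34675e+7 mg and 218.5 oz = 6.19437e+6 mg.
6.34675e+7 + 6.19437e+6 ≈ 6.966e+7 mg.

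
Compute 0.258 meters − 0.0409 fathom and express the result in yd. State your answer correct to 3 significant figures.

0.200 yards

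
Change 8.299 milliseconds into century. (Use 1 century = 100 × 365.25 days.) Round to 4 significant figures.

2.630 × 10^-12 centuries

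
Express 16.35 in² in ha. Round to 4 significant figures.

1.055e-6 hectares

1 square inch = 6.45160e-8 hectares.
16.35 × 6.45160e-8 ≈ 1.055e-6 ha.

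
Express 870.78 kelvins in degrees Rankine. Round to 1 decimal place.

°R = K × 9/5.
Applying the formula gives 1567.4 °R.

1567.4 degrees Rankine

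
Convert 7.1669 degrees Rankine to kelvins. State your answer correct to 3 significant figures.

°R = K × 9/5.
Applying the formula gives 3.98 K.

3.98 K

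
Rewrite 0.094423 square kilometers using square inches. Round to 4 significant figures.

1.464 × 10^8 square inches

1 km² = 1.55000 × 10^9 square inches.
Then 0.094423 × 1.55000 × 10^9 ≈ 1.464 × 10^8 in².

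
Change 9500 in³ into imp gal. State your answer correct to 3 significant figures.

1 cubic inch = 0.00360465 imperial gallons.
So 9500 × 0.00360465 ≈ 34.2 imp gal.

34.2 imp gal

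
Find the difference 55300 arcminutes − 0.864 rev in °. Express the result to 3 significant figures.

611 °

55300 arcmin = 921.667 ° and 0.864 rev = 311.040 °.
921.667 − 311.040 ≈ 611 °.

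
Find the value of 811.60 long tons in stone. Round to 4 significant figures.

129900 st

1 long ton = 160.000 stone.
Then 811.60 × 160.000 ≈ 129900 st.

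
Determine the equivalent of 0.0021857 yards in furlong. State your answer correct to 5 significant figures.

1 yard = 0.00454545 furlong.
0.0021857 × 0.00454545 ≈ 9.9350 × 10^-6 furlong.

9.9350 × 10^-6 furlong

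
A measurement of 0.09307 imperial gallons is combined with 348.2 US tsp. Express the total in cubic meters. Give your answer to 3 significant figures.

0.00214 m³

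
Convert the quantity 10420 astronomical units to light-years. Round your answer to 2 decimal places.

0.16 ly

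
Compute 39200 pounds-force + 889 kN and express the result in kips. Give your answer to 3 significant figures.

239 kips

39200 lbf = 39.2000 kip and 889 kN = 199.855 kip.
39.2000 + 199.855 ≈ 239 kip.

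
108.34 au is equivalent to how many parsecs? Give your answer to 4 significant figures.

0.0005252 parsecs

1 astronomical unit = 4.84814e-6 parsecs.
So 108.34 × 4.84814e-6 ≈ 0.0005252 pc.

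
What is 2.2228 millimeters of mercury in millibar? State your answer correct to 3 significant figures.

1 millimeter of mercury = 1.33322 mbar.
Thus 2.2228 × 1.33322 ≈ 2.96 mbar.

2.96 mbar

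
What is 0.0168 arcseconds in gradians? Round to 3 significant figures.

5.19 × 10^-6 gradians

1 arcsec = 0.000308642 grad.
0.0168 × 0.000308642 ≈ 5.19 × 10^-6 grad.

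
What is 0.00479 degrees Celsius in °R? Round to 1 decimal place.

491.7 °R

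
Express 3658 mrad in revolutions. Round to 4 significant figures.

1 milliradian = 0.000159155 rev.
So 3658 × 0.000159155 ≈ 0.5822 rev.

0.5822 revolutions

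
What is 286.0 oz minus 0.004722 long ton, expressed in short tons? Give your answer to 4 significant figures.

0.003649 short ton

286.0 oz = 0.00893750 short ton and 0.004722 long ton = 0.00528864 short ton.
0.00893750 − 0.00528864 ≈ 0.003649 short ton.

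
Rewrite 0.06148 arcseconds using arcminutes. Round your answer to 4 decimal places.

0.0010 arcminutes

1 arcsec = 0.0166667 arcmin.
Thus 0.06148 × 0.0166667 ≈ 0.0010 arcmin.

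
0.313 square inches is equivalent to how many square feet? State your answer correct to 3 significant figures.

0.00217 ft²

1 square inch = 0.00694444 ft².
Then 0.313 × 0.00694444 ≈ 0.00217 ft².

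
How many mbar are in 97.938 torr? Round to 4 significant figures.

130.6 millibar

1 torr = 1.33322 millibar.
Then 97.938 × 1.33322 ≈ 130.6 mbar.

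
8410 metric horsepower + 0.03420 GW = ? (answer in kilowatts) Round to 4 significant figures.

8410 PS = 6185.54 kW and 0.03420 GW = 34200.0 kW.
6185.54 + 34200.0 ≈ 40390 kW.

40390 kilowatts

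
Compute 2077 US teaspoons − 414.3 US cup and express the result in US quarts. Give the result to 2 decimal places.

-92.76 US qt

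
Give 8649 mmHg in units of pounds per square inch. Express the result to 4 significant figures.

1 mmHg = 0.0193368 psi.
Thus 8649 × 0.0193368 ≈ 167.2 psi.

167.2 psi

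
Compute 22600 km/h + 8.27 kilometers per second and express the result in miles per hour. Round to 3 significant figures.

32500 mph

22600 km/h = 14043.0 mph and 8.27 km/s = 18499.5 mph.
14043.0 + 18499.5 ≈ 32500 mph.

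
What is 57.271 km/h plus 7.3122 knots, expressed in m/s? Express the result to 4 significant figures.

57.271 km/h = 15.9086 m/s and 7.3122 kn = 3.76172 m/s.
15.9086 + 3.76172 ≈ 19.67 m/s.

19.67 meters per second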